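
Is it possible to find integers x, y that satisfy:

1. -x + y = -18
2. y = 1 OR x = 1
Yes

Take x = 19, y = 1. Substituting into each constraint:
  (1) (-19) + 1 = -18 ✓
  (2) y = 1, target 1 ✓ (first branch holds)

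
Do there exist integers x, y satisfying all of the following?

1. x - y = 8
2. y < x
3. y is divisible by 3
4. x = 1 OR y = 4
No

A contradictory subset is {x - y = 8, y is divisible by 3, x = 1 OR y = 4}. No integer assignment can satisfy these jointly:

  - x - y = 8: is a linear equation tying the variables together
  - y is divisible by 3: restricts y to multiples of 3
  - x = 1 OR y = 4: forces a choice: either x = 1 or y = 4

Split on the disjunction (x = 1 OR y = 4):
  • If x = 1: with x = 1, writing y = 3y', every remaining term of the linear equation is divisible by 3, so the left side is ≡ 0 (mod 3); but the right side 7 ≡ 1 (mod 3). No integers can satisfy it.
  • If y = 4: this contradicts the divisibility constraint — 4 is not a multiple of 3.
Both branches are infeasible, so the system has no integer solution.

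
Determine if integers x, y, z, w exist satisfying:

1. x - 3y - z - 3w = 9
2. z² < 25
Yes

Take x = 9, y = 0, z = 0, w = 0. Substituting into each constraint:
  (1) 9 - 3(0) + 0 - 3(0) = 9 ✓
  (2) z² = (0)² = 0, and 0 < 25 ✓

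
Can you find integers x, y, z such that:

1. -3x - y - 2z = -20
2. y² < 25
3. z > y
Yes

Take x = 6, y = 0, z = 1. Substituting into each constraint:
  (1) -3(6) + 0 - 2(1) = -20 ✓
  (2) y² = (0)² = 0, and 0 < 25 ✓
  (3) 1 > 0 ✓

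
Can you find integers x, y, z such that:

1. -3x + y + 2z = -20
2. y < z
Yes

Take x = 8, y = 0, z = 2. Substituting into each constraint:
  (1) -3(8) + 0 + 2(2) = -20 ✓
  (2) 0 < 2 ✓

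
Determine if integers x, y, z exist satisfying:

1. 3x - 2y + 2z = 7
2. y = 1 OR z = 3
Yes

Take x = 1, y = 1, z = 3. Substituting into each constraint:
  (1) 3(1) - 2(1) + 2(3) = 7 ✓
  (2) y = 1, target 1 ✓ (first branch holds)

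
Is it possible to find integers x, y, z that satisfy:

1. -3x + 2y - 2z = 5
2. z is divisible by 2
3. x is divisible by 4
No

A contradictory subset is {-3x + 2y - 2z = 5, x is divisible by 4}. No integer assignment can satisfy these jointly:

  - -3x + 2y - 2z = 5: is a linear equation tying the variables together
  - x is divisible by 4: restricts x to multiples of 4

Modular obstruction: writing x = 4x', every remaining term of the linear equation is divisible by 2, so the left side is ≡ 0 (mod 2); but the right side 5 ≡ 1 (mod 2). No integers can satisfy it.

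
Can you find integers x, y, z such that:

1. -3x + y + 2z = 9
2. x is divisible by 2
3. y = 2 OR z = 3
Yes

Take x = 0, y = 3, z = 3. Substituting into each constraint:
  (1) -3(0) + 3 + 2(3) = 9 ✓
  (2) 0 = 2 × 0, remainder 0 ✓
  (3) z = 3, target 3 ✓ (second branch holds)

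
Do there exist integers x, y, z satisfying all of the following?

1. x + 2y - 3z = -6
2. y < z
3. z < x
Yes

Take x = 2, y = -4, z = 0. Substituting into each constraint:
  (1) 2 + 2(-4) - 3(0) = -6 ✓
  (2) -4 < 0 ✓
  (3) 0 < 2 ✓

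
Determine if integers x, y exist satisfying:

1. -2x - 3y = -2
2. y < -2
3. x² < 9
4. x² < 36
No

A contradictory subset is {-2x - 3y = -2, y < -2, x² < 9}. No integer assignment can satisfy these jointly:

  - -2x - 3y = -2: is a linear equation tying the variables together
  - y < -2: bounds one variable relative to a constant
  - x² < 9: restricts x to |x| ≤ 2

Range argument: with x ∈ [-2, 2], y ∈ [−∞, -3], the left side of the equation is at least 5, but the right side is -2 < 5. No integer solution exists.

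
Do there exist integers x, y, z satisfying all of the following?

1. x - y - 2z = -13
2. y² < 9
Yes

Take x = 1, y = 0, z = 7. Substituting into each constraint:
  (1) 1 + 0 - 2(7) = -13 ✓
  (2) y² = (0)² = 0, and 0 < 9 ✓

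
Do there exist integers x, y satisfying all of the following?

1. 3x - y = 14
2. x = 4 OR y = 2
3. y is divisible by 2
Yes

Take x = 4, y = -2. Substituting into each constraint:
  (1) 3(4) + 2 = 14 ✓
  (2) x = 4, target 4 ✓ (first branch holds)
  (3) -2 = 2 × -1, remainder 0 ✓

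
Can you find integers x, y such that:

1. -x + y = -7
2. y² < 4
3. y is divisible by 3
Yes

Take x = 7, y = 0. Substituting into each constraint:
  (1) (-7) + 0 = -7 ✓
  (2) y² = (0)² = 0, and 0 < 4 ✓
  (3) 0 = 3 × 0, remainder 0 ✓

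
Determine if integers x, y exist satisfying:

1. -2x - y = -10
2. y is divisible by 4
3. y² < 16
Yes

Take x = 5, y = 0. Substituting into each constraint:
  (1) -2(5) + 0 = -10 ✓
  (2) 0 = 4 × 0, remainder 0 ✓
  (3) y² = (0)² = 0, and 0 < 16 ✓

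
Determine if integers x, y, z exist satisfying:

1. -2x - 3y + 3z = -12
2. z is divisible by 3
Yes

Take x = 0, y = 4, z = 0. Substituting into each constraint:
  (1) -2(0) - 3(4) + 3(0) = -12 ✓
  (2) 0 = 3 × 0, remainder 0 ✓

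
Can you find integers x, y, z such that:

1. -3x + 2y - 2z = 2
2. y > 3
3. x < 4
Yes

Take x = 0, y = 4, z = 3. Substituting into each constraint:
  (1) -3(0) + 2(4) - 2(3) = 2 ✓
  (2) 4 > 3 ✓
  (3) 0 < 4 ✓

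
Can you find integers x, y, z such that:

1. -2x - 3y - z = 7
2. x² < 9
Yes

Take x = 0, y = 0, z = -7. Substituting into each constraint:
  (1) -2(0) - 3(0) + 7 = 7 ✓
  (2) x² = (0)² = 0, and 0 < 9 ✓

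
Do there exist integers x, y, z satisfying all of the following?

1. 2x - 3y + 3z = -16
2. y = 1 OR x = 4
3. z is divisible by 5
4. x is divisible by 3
No

The full constraint system is jointly infeasible over the integers. Each constraint and what it forces:

  - 2x - 3y + 3z = -16: is a linear equation tying the variables together
  - y = 1 OR x = 4: forces a choice: either y = 1 or x = 4
  - z is divisible by 5: restricts z to multiples of 5
  - x is divisible by 3: restricts x to multiples of 3

Modular obstruction: writing x = 3x' and writing z = 5z', every remaining term of the linear equation is divisible by 3, so the left side is ≡ 0 (mod 3); but the right side -16 ≡ 2 (mod 3). No integers can satisfy it.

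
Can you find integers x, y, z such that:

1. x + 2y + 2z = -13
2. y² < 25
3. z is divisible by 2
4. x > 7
Yes

Take x = 11, y = 2, z = -14. Substituting into each constraint:
  (1) 11 + 2(2) + 2(-14) = -13 ✓
  (2) y² = (2)² = 4, and 4 < 25 ✓
  (3) -14 = 2 × -7, remainder 0 ✓
  (4) 11 > 7 ✓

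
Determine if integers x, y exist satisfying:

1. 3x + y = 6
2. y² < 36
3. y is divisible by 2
Yes

Take x = 2, y = 0. Substituting into each constraint:
  (1) 3(2) + 0 = 6 ✓
  (2) y² = (0)² = 0, and 0 < 36 ✓
  (3) 0 = 2 × 0, remainder 0 ✓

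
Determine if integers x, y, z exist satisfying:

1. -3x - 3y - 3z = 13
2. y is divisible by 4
No

Even the single constraint (-3x - 3y - 3z = 13) is infeasible over the integers.

  - -3x - 3y - 3z = 13: every term on the left is divisible by 3, so the LHS ≡ 0 (mod 3), but the RHS 13 is not — no integer solution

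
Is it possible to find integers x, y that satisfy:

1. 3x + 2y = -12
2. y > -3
Yes

Take x = -4, y = 0. Substituting into each constraint:
  (1) 3(-4) + 2(0) = -12 ✓
  (2) 0 > -3 ✓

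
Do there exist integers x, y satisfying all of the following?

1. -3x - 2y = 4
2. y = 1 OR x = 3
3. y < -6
No

The full constraint system is jointly infeasible over the integers. Each constraint and what it forces:

  - -3x - 2y = 4: is a linear equation tying the variables together
  - y = 1 OR x = 3: forces a choice: either y = 1 or x = 3
  - y < -6: bounds one variable relative to a constant

Split on the disjunction (y = 1 OR x = 3):
  • If y = 1: this contradicts the bound y ≤ -7.
  • If x = 3: with x = 3, every remaining term of the linear equation is divisible by 2, so the left side is ≡ 0 (mod 2); but the right side 13 ≡ 1 (mod 2). No integers can satisfy it.
Both branches are infeasible, so the system has no integer solution.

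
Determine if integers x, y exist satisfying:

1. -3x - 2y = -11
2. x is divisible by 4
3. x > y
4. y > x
No

A contradictory subset is {x > y, y > x}. No integer assignment can satisfy these jointly:

  - x > y: bounds one variable relative to another variable
  - y > x: bounds one variable relative to another variable

Direct contradiction: x > y and y > x cannot both hold.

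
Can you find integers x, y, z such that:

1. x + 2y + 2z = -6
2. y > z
Yes

Take x = -4, y = 0, z = -1. Substituting into each constraint:
  (1) (-4) + 2(0) + 2(-1) = -6 ✓
  (2) 0 > -1 ✓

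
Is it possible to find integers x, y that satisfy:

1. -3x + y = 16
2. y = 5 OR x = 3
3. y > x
Yes

Take x = 3, y = 25. Substituting into each constraint:
  (1) -3(3) + 25 = 16 ✓
  (2) x = 3, target 3 ✓ (second branch holds)
  (3) 25 > 3 ✓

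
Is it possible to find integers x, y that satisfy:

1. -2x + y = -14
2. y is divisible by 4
Yes

Take x = 7, y = 0. Substituting into each constraint:
  (1) -2(7) + 0 = -14 ✓
  (2) 0 = 4 × 0, remainder 0 ✓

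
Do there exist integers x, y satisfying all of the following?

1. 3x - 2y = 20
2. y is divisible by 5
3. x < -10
Yes

Take x = -20, y = -40. Substituting into each constraint:
  (1) 3(-20) - 2(-40) = 20 ✓
  (2) -40 = 5 × -8, remainder 0 ✓
  (3) -20 < -10 ✓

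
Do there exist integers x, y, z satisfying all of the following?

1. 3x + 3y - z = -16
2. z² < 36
Yes

Take x = -6, y = 0, z = -2. Substituting into each constraint:
  (1) 3(-6) + 3(0) + 2 = -16 ✓
  (2) z² = (-2)² = 4, and 4 < 36 ✓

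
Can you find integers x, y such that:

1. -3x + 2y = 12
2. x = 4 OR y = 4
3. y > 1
Yes

Take x = 4, y = 12. Substituting into each constraint:
  (1) -3(4) + 2(12) = 12 ✓
  (2) x = 4, target 4 ✓ (first branch holds)
  (3) 12 > 1 ✓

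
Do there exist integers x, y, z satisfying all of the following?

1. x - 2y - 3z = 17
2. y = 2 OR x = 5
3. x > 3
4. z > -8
Yes

Take x = 6, y = 2, z = -5. Substituting into each constraint:
  (1) 6 - 2(2) - 3(-5) = 17 ✓
  (2) y = 2, target 2 ✓ (first branch holds)
  (3) 6 > 3 ✓
  (4) -5 > -8 ✓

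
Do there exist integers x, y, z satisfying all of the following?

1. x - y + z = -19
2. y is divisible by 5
Yes

Take x = -19, y = 0, z = 0. Substituting into each constraint:
  (1) (-19) + 0 + 0 = -19 ✓
  (2) 0 = 5 × 0, remainder 0 ✓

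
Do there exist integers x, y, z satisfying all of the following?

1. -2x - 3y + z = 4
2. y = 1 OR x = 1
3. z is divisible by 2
Yes

Take x = 1, y = -2, z = 0. Substituting into each constraint:
  (1) -2(1) - 3(-2) + 0 = 4 ✓
  (2) x = 1, target 1 ✓ (second branch holds)
  (3) 0 = 2 × 0, remainder 0 ✓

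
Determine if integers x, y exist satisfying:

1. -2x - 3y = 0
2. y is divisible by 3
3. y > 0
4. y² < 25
No

The full constraint system is jointly infeasible over the integers. Each constraint and what it forces:

  - -2x - 3y = 0: is a linear equation tying the variables together
  - y is divisible by 3: restricts y to multiples of 3
  - y > 0: bounds one variable relative to a constant
  - y² < 25: restricts y to |y| ≤ 4

The bounds confine y to {3} with 3 | y. For each value, substitute into the equation:
  • y = 3: the equation gives -2x = 9, so x would not be an integer.
Every case fails, so no integer solution exists.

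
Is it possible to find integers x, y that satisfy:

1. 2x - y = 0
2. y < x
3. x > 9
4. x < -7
No

A contradictory subset is {x > 9, x < -7}. No integer assignment can satisfy these jointly:

  - x > 9: bounds one variable relative to a constant
  - x < -7: bounds one variable relative to a constant

Direct contradiction: the bounds on x require x ≥ 10 and x ≤ -8 simultaneously, which is empty.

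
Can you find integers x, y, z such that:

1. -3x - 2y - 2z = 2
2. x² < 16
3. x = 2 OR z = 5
Yes

Take x = 0, y = -6, z = 5. Substituting into each constraint:
  (1) -3(0) - 2(-6) - 2(5) = 2 ✓
  (2) x² = (0)² = 0, and 0 < 16 ✓
  (3) z = 5, target 5 ✓ (second branch holds)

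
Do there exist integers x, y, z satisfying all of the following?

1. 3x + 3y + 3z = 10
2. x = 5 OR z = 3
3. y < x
No

Even the single constraint (3x + 3y + 3z = 10) is infeasible over the integers.

  - 3x + 3y + 3z = 10: every term on the left is divisible by 3, so the LHS ≡ 0 (mod 3), but the RHS 10 is not — no integer solution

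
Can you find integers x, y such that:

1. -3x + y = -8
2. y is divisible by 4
Yes

Take x = 4, y = 4. Substituting into each constraint:
  (1) -3(4) + 4 = -8 ✓
  (2) 4 = 4 × 1, remainder 0 ✓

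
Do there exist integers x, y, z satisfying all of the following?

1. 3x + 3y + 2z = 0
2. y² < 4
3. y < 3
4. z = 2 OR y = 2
No

The full constraint system is jointly infeasible over the integers. Each constraint and what it forces:

  - 3x + 3y + 2z = 0: is a linear equation tying the variables together
  - y² < 4: restricts y to |y| ≤ 1
  - y < 3: bounds one variable relative to a constant
  - z = 2 OR y = 2: forces a choice: either z = 2 or y = 2

Split on the disjunction (z = 2 OR y = 2):
  • If z = 2: with z = 2, every remaining term of the linear equation is divisible by 3, so the left side is ≡ 0 (mod 3); but the right side -4 ≡ 2 (mod 3). No integers can satisfy it.
  • If y = 2: this contradicts y² < 4, which requires |y| ≤ 1.
Both branches are infeasible, so the system has no integer solution.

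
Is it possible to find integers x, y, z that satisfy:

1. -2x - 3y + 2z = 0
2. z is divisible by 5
Yes

Take x = 0, y = 0, z = 0. Substituting into each constraint:
  (1) -2(0) - 3(0) + 2(0) = 0 ✓
  (2) 0 = 5 × 0, remainder 0 ✓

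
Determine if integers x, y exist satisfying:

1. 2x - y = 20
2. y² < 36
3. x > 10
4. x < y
No

A contradictory subset is {2x - y = 20, y² < 36, x < y}. No integer assignment can satisfy these jointly:

  - 2x - y = 20: is a linear equation tying the variables together
  - y² < 36: restricts y to |y| ≤ 5
  - x < y: bounds one variable relative to another variable

Propagating the comparison: x < y and y ≤ 5 give x ≤ 4. Range argument: with x ∈ [−∞, 4], y ∈ [-5, 5], the left side of the equation is at most 13, but the right side is 20 > 13. No integer solution exists.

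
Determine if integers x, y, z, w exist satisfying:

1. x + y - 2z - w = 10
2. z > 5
Yes

Take x = 0, y = 22, z = 6, w = 0. Substituting into each constraint:
  (1) 0 + 22 - 2(6) + 0 = 10 ✓
  (2) 6 > 5 ✓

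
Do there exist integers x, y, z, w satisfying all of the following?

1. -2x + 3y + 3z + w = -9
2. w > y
Yes

Take x = 2, y = 0, z = -2, w = 1. Substituting into each constraint:
  (1) -2(2) + 3(0) + 3(-2) + 1 = -9 ✓
  (2) 1 > 0 ✓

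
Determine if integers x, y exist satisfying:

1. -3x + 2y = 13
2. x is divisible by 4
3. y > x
No

A contradictory subset is {-3x + 2y = 13, x is divisible by 4}. No integer assignment can satisfy these jointly:

  - -3x + 2y = 13: is a linear equation tying the variables together
  - x is divisible by 4: restricts x to multiples of 4

Modular obstruction: writing x = 4x', every remaining term of the linear equation is divisible by 2, so the left side is ≡ 0 (mod 2); but the right side 13 ≡ 1 (mod 2). No integers can satisfy it.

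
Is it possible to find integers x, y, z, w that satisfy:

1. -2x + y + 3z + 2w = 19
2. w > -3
Yes

Take x = 0, y = 19, z = 0, w = 0. Substituting into each constraint:
  (1) -2(0) + 19 + 3(0) + 2(0) = 19 ✓
  (2) 0 > -3 ✓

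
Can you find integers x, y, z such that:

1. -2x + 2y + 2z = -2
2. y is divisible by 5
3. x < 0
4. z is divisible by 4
Yes

Take x = -3, y = 0, z = -4. Substituting into each constraint:
  (1) -2(-3) + 2(0) + 2(-4) = -2 ✓
  (2) 0 = 5 × 0, remainder 0 ✓
  (3) -3 < 0 ✓
  (4) -4 = 4 × -1, remainder 0 ✓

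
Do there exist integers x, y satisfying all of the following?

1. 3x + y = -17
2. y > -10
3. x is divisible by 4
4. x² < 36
Yes

Take x = -4, y = -5. Substituting into each constraint:
  (1) 3(-4) + (-5) = -17 ✓
  (2) -5 > -10 ✓
  (3) -4 = 4 × -1, remainder 0 ✓
  (4) x² = (-4)² = 16, and 16 < 36 ✓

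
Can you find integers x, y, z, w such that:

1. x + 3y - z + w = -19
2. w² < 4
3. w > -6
Yes

Take x = 2, y = -7, z = 0, w = 0. Substituting into each constraint:
  (1) 2 + 3(-7) + 0 + 0 = -19 ✓
  (2) w² = (0)² = 0, and 0 < 4 ✓
  (3) 0 > -6 ✓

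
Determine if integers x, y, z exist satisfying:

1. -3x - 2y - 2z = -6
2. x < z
Yes

Take x = 0, y = 2, z = 1. Substituting into each constraint:
  (1) -3(0) - 2(2) - 2(1) = -6 ✓
  (2) 0 < 1 ✓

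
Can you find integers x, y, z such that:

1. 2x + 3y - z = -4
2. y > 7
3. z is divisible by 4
Yes

Take x = -14, y = 8, z = 0. Substituting into each constraint:
  (1) 2(-14) + 3(8) + 0 = -4 ✓
  (2) 8 > 7 ✓
  (3) 0 = 4 × 0, remainder 0 ✓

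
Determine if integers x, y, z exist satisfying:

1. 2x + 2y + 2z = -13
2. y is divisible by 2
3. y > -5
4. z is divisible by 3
No

Even the single constraint (2x + 2y + 2z = -13) is infeasible over the integers.

  - 2x + 2y + 2z = -13: every term on the left is divisible by 2, so the LHS ≡ 0 (mod 2), but the RHS -13 is not — no integer solution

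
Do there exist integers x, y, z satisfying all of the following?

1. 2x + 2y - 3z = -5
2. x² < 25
Yes

Take x = 0, y = -1, z = 1. Substituting into each constraint:
  (1) 2(0) + 2(-1) - 3(1) = -5 ✓
  (2) x² = (0)² = 0, and 0 < 25 ✓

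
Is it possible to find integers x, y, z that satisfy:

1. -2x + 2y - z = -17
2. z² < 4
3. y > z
Yes

Take x = 9, y = 0, z = -1. Substituting into each constraint:
  (1) -2(9) + 2(0) + 1 = -17 ✓
  (2) z² = (-1)² = 1, and 1 < 4 ✓
  (3) 0 > -1 ✓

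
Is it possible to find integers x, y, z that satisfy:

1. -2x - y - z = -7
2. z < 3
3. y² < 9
Yes

Take x = 3, y = 1, z = 0. Substituting into each constraint:
  (1) -2(3) + (-1) + 0 = -7 ✓
  (2) 0 < 3 ✓
  (3) y² = (1)² = 1, and 1 < 9 ✓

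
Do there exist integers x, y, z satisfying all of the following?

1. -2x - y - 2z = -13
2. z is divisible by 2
Yes

Take x = 0, y = 13, z = 0. Substituting into each constraint:
  (1) -2(0) + (-13) - 2(0) = -13 ✓
  (2) 0 = 2 × 0, remainder 0 ✓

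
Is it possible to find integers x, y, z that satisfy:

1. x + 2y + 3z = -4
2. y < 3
Yes

Take x = 0, y = -2, z = 0. Substituting into each constraint:
  (1) 0 + 2(-2) + 3(0) = -4 ✓
  (2) -2 < 3 ✓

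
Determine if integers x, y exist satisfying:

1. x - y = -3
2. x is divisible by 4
Yes

Take x = 0, y = 3. Substituting into each constraint:
  (1) 0 + (-3) = -3 ✓
  (2) 0 = 4 × 0, remainder 0 ✓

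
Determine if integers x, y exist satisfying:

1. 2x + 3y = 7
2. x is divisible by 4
Yes

Take x = -4, y = 5. Substituting into each constraint:
  (1) 2(-4) + 3(5) = 7 ✓
  (2) -4 = 4 × -1, remainder 0 ✓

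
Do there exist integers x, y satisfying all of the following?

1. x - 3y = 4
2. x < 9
Yes

Take x = 4, y = 0. Substituting into each constraint:
  (1) 4 - 3(0) = 4 ✓
  (2) 4 < 9 ✓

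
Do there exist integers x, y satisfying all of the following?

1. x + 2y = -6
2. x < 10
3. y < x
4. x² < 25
Yes

Take x = 0, y = -3. Substituting into each constraint:
  (1) 0 + 2(-3) = -6 ✓
  (2) 0 < 10 ✓
  (3) -3 < 0 ✓
  (4) x² = (0)² = 0, and 0 < 25 ✓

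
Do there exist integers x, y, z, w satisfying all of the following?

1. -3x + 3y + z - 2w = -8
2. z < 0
Yes

Take x = 0, y = 0, z = -8, w = 0. Substituting into each constraint:
  (1) -3(0) + 3(0) + (-8) - 2(0) = -8 ✓
  (2) -8 < 0 ✓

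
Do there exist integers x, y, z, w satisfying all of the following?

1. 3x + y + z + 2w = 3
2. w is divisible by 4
Yes

Take x = 1, y = 0, z = 0, w = 0. Substituting into each constraint:
  (1) 3(1) + 0 + 0 + 2(0) = 3 ✓
  (2) 0 = 4 × 0, remainder 0 ✓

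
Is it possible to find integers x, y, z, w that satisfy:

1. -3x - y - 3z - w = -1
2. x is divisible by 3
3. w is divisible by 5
Yes

Take x = 0, y = 1, z = 0, w = 0. Substituting into each constraint:
  (1) -3(0) + (-1) - 3(0) + 0 = -1 ✓
  (2) 0 = 3 × 0, remainder 0 ✓
  (3) 0 = 5 × 0, remainder 0 ✓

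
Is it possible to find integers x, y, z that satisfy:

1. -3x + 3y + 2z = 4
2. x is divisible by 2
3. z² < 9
Yes

Take x = 0, y = 0, z = 2. Substituting into each constraint:
  (1) -3(0) + 3(0) + 2(2) = 4 ✓
  (2) 0 = 2 × 0, remainder 0 ✓
  (3) z² = (2)² = 4, and 4 < 9 ✓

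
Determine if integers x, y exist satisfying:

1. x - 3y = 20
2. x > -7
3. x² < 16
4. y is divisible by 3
Yes

Take x = 2, y = -6. Substituting into each constraint:
  (1) 2 - 3(-6) = 20 ✓
  (2) 2 > -7 ✓
  (3) x² = (2)² = 4, and 4 < 16 ✓
  (4) -6 = 3 × -2, remainder 0 ✓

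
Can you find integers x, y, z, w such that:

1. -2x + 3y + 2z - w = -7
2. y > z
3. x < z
Yes

Take x = -1, y = 1, z = 0, w = 12. Substituting into each constraint:
  (1) -2(-1) + 3(1) + 2(0) + (-12) = -7 ✓
  (2) 1 > 0 ✓
  (3) -1 < 0 ✓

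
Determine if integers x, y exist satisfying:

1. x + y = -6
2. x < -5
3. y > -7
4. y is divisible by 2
Yes

Take x = -6, y = 0. Substituting into each constraint:
  (1) (-6) + 0 = -6 ✓
  (2) -6 < -5 ✓
  (3) 0 > -7 ✓
  (4) 0 = 2 × 0, remainder 0 ✓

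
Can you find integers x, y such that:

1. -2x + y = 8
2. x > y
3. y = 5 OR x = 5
No

The full constraint system is jointly infeasible over the integers. Each constraint and what it forces:

  - -2x + y = 8: is a linear equation tying the variables together
  - x > y: bounds one variable relative to another variable
  - y = 5 OR x = 5: forces a choice: either y = 5 or x = 5

Split on the disjunction (y = 5 OR x = 5):
  • If y = 5: with y = 5, every remaining term of the linear equation is divisible by 2, so the left side is ≡ 0 (mod 2); but the right side 3 ≡ 1 (mod 2). No integers can satisfy it.
  • If x = 5: the equation forces y = 18, giving (x, y) = (5, 18), which violates x > y.
Both branches are infeasible, so the system has no integer solution.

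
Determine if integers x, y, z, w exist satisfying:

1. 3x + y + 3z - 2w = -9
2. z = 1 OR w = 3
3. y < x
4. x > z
Yes

Take x = 1, y = -6, z = 0, w = 3. Substituting into each constraint:
  (1) 3(1) + (-6) + 3(0) - 2(3) = -9 ✓
  (2) w = 3, target 3 ✓ (second branch holds)
  (3) -6 < 1 ✓
  (4) 1 > 0 ✓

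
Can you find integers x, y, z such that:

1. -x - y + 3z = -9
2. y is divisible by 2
Yes

Take x = 9, y = 0, z = 0. Substituting into each constraint:
  (1) (-9) + 0 + 3(0) = -9 ✓
  (2) 0 = 2 × 0, remainder 0 ✓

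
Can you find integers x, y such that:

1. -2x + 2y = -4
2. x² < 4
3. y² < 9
Yes

Take x = 0, y = -2. Substituting into each constraint:
  (1) -2(0) + 2(-2) = -4 ✓
  (2) x² = (0)² = 0, and 0 < 4 ✓
  (3) y² = (-2)² = 4, and 4 < 9 ✓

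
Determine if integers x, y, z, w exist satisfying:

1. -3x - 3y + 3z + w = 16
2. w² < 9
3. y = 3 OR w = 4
Yes

Take x = -8, y = 3, z = 0, w = 1. Substituting into each constraint:
  (1) -3(-8) - 3(3) + 3(0) + 1 = 16 ✓
  (2) w² = (1)² = 1, and 1 < 9 ✓
  (3) y = 3, target 3 ✓ (first branch holds)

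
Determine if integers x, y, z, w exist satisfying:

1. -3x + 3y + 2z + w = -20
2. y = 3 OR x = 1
Yes

Take x = 0, y = 3, z = -15, w = 1. Substituting into each constraint:
  (1) -3(0) + 3(3) + 2(-15) + 1 = -20 ✓
  (2) y = 3, target 3 ✓ (first branch holds)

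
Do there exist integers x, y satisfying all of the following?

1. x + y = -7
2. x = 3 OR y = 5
Yes

Take x = -12, y = 5. Substituting into each constraint:
  (1) (-12) + 5 = -7 ✓
  (2) y = 5, target 5 ✓ (second branch holds)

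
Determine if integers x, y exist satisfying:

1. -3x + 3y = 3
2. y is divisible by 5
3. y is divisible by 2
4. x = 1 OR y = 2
No

A contradictory subset is {-3x + 3y = 3, y is divisible by 5, x = 1 OR y = 2}. No integer assignment can satisfy these jointly:

  - -3x + 3y = 3: is a linear equation tying the variables together
  - y is divisible by 5: restricts y to multiples of 5
  - x = 1 OR y = 2: forces a choice: either x = 1 or y = 2

Split on the disjunction (x = 1 OR y = 2):
  • If x = 1: with x = 1, writing y = 5y', every remaining term of the linear equation is divisible by 15, so the left side is ≡ 0 (mod 15); but the right side 6 ≡ 6 (mod 15). No integers can satisfy it.
  • If y = 2: this contradicts the divisibility constraint — 2 is not a multiple of 5.
Both branches are infeasible, so the system has no integer solution.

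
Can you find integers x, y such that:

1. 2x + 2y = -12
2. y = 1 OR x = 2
Yes

Take x = 2, y = -8. Substituting into each constraint:
  (1) 2(2) + 2(-8) = -12 ✓
  (2) x = 2, target 2 ✓ (second branch holds)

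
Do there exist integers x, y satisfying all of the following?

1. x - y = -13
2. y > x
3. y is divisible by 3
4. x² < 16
Yes

Take x = 2, y = 15. Substituting into each constraint:
  (1) 2 + (-15) = -13 ✓
  (2) 15 > 2 ✓
  (3) 15 = 3 × 5, remainder 0 ✓
  (4) x² = (2)² = 4, and 4 < 16 ✓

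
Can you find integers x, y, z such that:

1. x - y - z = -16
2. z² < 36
Yes

Take x = -16, y = 0, z = 0. Substituting into each constraint:
  (1) (-16) + 0 + 0 = -16 ✓
  (2) z² = (0)² = 0, and 0 < 36 ✓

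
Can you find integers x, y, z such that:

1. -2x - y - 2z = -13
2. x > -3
Yes

Take x = 6, y = 1, z = 0. Substituting into each constraint:
  (1) -2(6) + (-1) - 2(0) = -13 ✓
  (2) 6 > -3 ✓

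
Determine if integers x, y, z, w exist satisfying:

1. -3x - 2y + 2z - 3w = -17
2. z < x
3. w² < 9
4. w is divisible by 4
Yes

Take x = 1, y = 7, z = 0, w = 0. Substituting into each constraint:
  (1) -3(1) - 2(7) + 2(0) - 3(0) = -17 ✓
  (2) 0 < 1 ✓
  (3) w² = (0)² = 0, and 0 < 9 ✓
  (4) 0 = 4 × 0, remainder 0 ✓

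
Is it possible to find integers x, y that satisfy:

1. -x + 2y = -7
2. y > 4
Yes

Take x = 17, y = 5. Substituting into each constraint:
  (1) (-17) + 2(5) = -7 ✓
  (2) 5 > 4 ✓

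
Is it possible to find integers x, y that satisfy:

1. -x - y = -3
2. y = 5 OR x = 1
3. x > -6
Yes

Take x = -2, y = 5. Substituting into each constraint:
  (1) 2 + (-5) = -3 ✓
  (2) y = 5, target 5 ✓ (first branch holds)
  (3) -2 > -6 ✓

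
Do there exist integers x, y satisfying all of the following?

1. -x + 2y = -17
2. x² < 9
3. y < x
Yes

Take x = -1, y = -9. Substituting into each constraint:
  (1) 1 + 2(-9) = -17 ✓
  (2) x² = (-1)² = 1, and 1 < 9 ✓
  (3) -9 < -1 ✓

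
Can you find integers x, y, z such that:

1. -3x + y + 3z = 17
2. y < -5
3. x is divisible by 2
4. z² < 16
Yes

Take x = -6, y = -7, z = 2. Substituting into each constraint:
  (1) -3(-6) + (-7) + 3(2) = 17 ✓
  (2) -7 < -5 ✓
  (3) -6 = 2 × -3, remainder 0 ✓
  (4) z² = (2)² = 4, and 4 < 16 ✓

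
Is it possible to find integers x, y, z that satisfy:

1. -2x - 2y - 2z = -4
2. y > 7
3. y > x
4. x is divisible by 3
Yes

Take x = 0, y = 8, z = -6. Substituting into each constraint:
  (1) -2(0) - 2(8) - 2(-6) = -4 ✓
  (2) 8 > 7 ✓
  (3) 8 > 0 ✓
  (4) 0 = 3 × 0, remainder 0 ✓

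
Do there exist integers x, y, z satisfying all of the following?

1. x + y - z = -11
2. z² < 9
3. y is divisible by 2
Yes

Take x = -11, y = 0, z = 0. Substituting into each constraint:
  (1) (-11) + 0 + 0 = -11 ✓
  (2) z² = (0)² = 0, and 0 < 9 ✓
  (3) 0 = 2 × 0, remainder 0 ✓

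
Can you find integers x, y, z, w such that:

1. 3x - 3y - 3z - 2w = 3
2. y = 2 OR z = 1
Yes

Take x = 2, y = 0, z = 1, w = 0. Substituting into each constraint:
  (1) 3(2) - 3(0) - 3(1) - 2(0) = 3 ✓
  (2) z = 1, target 1 ✓ (second branch holds)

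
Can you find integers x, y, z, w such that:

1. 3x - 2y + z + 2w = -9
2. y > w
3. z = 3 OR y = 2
Yes

Take x = -2, y = 1, z = 3, w = -2. Substituting into each constraint:
  (1) 3(-2) - 2(1) + 3 + 2(-2) = -9 ✓
  (2) 1 > -2 ✓
  (3) z = 3, target 3 ✓ (first branch holds)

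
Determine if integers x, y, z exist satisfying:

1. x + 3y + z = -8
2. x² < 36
Yes

Take x = 0, y = -3, z = 1. Substituting into each constraint:
  (1) 0 + 3(-3) + 1 = -8 ✓
  (2) x² = (0)² = 0, and 0 < 36 ✓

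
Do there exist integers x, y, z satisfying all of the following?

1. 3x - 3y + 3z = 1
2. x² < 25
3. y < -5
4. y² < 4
No

Even the single constraint (3x - 3y + 3z = 1) is infeasible over the integers.

  - 3x - 3y + 3z = 1: every term on the left is divisible by 3, so the LHS ≡ 0 (mod 3), but the RHS 1 is not — no integer solution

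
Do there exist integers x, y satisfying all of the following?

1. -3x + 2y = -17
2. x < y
Yes

Take x = 19, y = 20. Substituting into each constraint:
  (1) -3(19) + 2(20) = -17 ✓
  (2) 19 < 20 ✓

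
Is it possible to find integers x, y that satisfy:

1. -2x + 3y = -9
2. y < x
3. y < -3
Yes

Take x = -3, y = -5. Substituting into each constraint:
  (1) -2(-3) + 3(-5) = -9 ✓
  (2) -5 < -3 ✓
  (3) -5 < -3 ✓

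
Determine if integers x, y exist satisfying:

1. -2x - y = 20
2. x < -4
Yes

Take x = -10, y = 0. Substituting into each constraint:
  (1) -2(-10) + 0 = 20 ✓
  (2) -10 < -4 ✓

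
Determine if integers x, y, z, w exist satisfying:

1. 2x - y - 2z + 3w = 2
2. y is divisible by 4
Yes

Take x = 1, y = 0, z = 0, w = 0. Substituting into each constraint:
  (1) 2(1) + 0 - 2(0) + 3(0) = 2 ✓
  (2) 0 = 4 × 0, remainder 0 ✓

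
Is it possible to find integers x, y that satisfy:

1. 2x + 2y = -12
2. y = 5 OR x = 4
Yes

Take x = 4, y = -10. Substituting into each constraint:
  (1) 2(4) + 2(-10) = -12 ✓
  (2) x = 4, target 4 ✓ (second branch holds)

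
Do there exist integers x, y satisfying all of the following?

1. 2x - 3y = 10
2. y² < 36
Yes

Take x = 5, y = 0. Substituting into each constraint:
  (1) 2(5) - 3(0) = 10 ✓
  (2) y² = (0)² = 0, and 0 < 36 ✓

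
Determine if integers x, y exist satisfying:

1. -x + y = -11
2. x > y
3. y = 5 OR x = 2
Yes

Take x = 2, y = -9. Substituting into each constraint:
  (1) (-2) + (-9) = -11 ✓
  (2) 2 > -9 ✓
  (3) x = 2, target 2 ✓ (second branch holds)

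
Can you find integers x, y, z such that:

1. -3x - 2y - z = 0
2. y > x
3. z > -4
Yes

Take x = -1, y = 0, z = 3. Substituting into each constraint:
  (1) -3(-1) - 2(0) + (-3) = 0 ✓
  (2) 0 > -1 ✓
  (3) 3 > -4 ✓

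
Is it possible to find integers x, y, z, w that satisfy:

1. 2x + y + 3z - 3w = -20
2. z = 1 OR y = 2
Yes

Take x = -1, y = 0, z = 1, w = 7. Substituting into each constraint:
  (1) 2(-1) + 0 + 3(1) - 3(7) = -20 ✓
  (2) z = 1, target 1 ✓ (first branch holds)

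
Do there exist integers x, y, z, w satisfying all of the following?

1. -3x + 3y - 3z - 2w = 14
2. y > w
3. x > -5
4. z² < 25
Yes

Take x = -4, y = 3, z = 1, w = 2. Substituting into each constraint:
  (1) -3(-4) + 3(3) - 3(1) - 2(2) = 14 ✓
  (2) 3 > 2 ✓
  (3) -4 > -5 ✓
  (4) z² = (1)² = 1, and 1 < 25 ✓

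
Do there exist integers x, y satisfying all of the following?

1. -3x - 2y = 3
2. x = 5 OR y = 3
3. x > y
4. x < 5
No

The full constraint system is jointly infeasible over the integers. Each constraint and what it forces:

  - -3x - 2y = 3: is a linear equation tying the variables together
  - x = 5 OR y = 3: forces a choice: either x = 5 or y = 3
  - x > y: bounds one variable relative to another variable
  - x < 5: bounds one variable relative to a constant

Split on the disjunction (x = 5 OR y = 3):
  • If x = 5: this contradicts the bound x ≤ 4.
  • If y = 3: the equation forces x = -3, giving (y, x) = (3, -3), which violates x > y.
Both branches are infeasible, so the system has no integer solution.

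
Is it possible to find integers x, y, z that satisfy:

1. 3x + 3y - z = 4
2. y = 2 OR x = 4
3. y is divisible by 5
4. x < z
Yes

Take x = 4, y = 5, z = 23. Substituting into each constraint:
  (1) 3(4) + 3(5) + (-23) = 4 ✓
  (2) x = 4, target 4 ✓ (second branch holds)
  (3) 5 = 5 × 1, remainder 0 ✓
  (4) 4 < 23 ✓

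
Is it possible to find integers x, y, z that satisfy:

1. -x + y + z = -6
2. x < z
Yes

Take x = -1, y = -7, z = 0. Substituting into each constraint:
  (1) 1 + (-7) + 0 = -6 ✓
  (2) -1 < 0 ✓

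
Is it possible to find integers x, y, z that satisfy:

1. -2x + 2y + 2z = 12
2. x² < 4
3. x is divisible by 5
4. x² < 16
Yes

Take x = 0, y = 6, z = 0. Substituting into each constraint:
  (1) -2(0) + 2(6) + 2(0) = 12 ✓
  (2) x² = (0)² = 0, and 0 < 4 ✓
  (3) 0 = 5 × 0, remainder 0 ✓
  (4) x² = (0)² = 0, and 0 < 16 ✓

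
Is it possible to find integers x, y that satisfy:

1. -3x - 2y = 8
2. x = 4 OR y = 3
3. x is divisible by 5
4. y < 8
No

A contradictory subset is {-3x - 2y = 8, x = 4 OR y = 3, x is divisible by 5}. No integer assignment can satisfy these jointly:

  - -3x - 2y = 8: is a linear equation tying the variables together
  - x = 4 OR y = 3: forces a choice: either x = 4 or y = 3
  - x is divisible by 5: restricts x to multiples of 5

Split on the disjunction (x = 4 OR y = 3):
  • If x = 4: this contradicts the divisibility constraint — 4 is not a multiple of 5.
  • If y = 3: with y = 3, writing x = 5x', every remaining term of the linear equation is divisible by 15, so the left side is ≡ 0 (mod 15); but the right side 14 ≡ 14 (mod 15). No integers can satisfy it.
Both branches are infeasible, so the system has no integer solution.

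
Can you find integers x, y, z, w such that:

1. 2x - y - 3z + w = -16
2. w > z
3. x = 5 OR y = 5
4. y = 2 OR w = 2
Yes

Take x = -5, y = 5, z = 1, w = 2. Substituting into each constraint:
  (1) 2(-5) + (-5) - 3(1) + 2 = -16 ✓
  (2) 2 > 1 ✓
  (3) y = 5, target 5 ✓ (second branch holds)
  (4) w = 2, target 2 ✓ (second branch holds)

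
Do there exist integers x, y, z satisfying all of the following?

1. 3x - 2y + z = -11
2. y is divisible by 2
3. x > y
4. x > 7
Yes

Take x = 8, y = 0, z = -35. Substituting into each constraint:
  (1) 3(8) - 2(0) + (-35) = -11 ✓
  (2) 0 = 2 × 0, remainder 0 ✓
  (3) 8 > 0 ✓
  (4) 8 > 7 ✓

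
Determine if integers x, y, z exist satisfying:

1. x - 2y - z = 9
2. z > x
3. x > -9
Yes

Take x = -1, y = -5, z = 0. Substituting into each constraint:
  (1) (-1) - 2(-5) + 0 = 9 ✓
  (2) 0 > -1 ✓
  (3) -1 > -9 ✓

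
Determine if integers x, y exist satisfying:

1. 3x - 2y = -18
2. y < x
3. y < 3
Yes

Take x = -20, y = -21. Substituting into each constraint:
  (1) 3(-20) - 2(-21) = -18 ✓
  (2) -21 < -20 ✓
  (3) -21 < 3 ✓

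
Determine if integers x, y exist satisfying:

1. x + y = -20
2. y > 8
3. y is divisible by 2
Yes

Take x = -30, y = 10. Substituting into each constraint:
  (1) (-30) + 10 = -20 ✓
  (2) 10 > 8 ✓
  (3) 10 = 2 × 5, remainder 0 ✓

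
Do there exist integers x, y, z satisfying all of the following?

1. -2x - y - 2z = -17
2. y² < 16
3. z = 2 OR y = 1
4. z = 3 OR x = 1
Yes

Take x = 1, y = 1, z = 7. Substituting into each constraint:
  (1) -2(1) + (-1) - 2(7) = -17 ✓
  (2) y² = (1)² = 1, and 1 < 16 ✓
  (3) y = 1, target 1 ✓ (second branch holds)
  (4) x = 1, target 1 ✓ (second branch holds)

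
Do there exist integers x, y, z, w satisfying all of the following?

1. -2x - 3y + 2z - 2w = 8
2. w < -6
Yes

Take x = 3, y = 0, z = 0, w = -7. Substituting into each constraint:
  (1) -2(3) - 3(0) + 2(0) - 2(-7) = 8 ✓
  (2) -7 < -6 ✓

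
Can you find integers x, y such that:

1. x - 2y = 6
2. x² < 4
Yes

Take x = 0, y = -3. Substituting into each constraint:
  (1) 0 - 2(-3) = 6 ✓
  (2) x² = (0)² = 0, and 0 < 4 ✓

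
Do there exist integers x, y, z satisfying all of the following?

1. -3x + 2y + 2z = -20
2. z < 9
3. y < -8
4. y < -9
Yes

Take x = 0, y = -10, z = 0. Substituting into each constraint:
  (1) -3(0) + 2(-10) + 2(0) = -20 ✓
  (2) 0 < 9 ✓
  (3) -10 < -8 ✓
  (4) -10 < -9 ✓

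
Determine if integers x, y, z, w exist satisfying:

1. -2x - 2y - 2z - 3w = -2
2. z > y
Yes

Take x = 0, y = 0, z = 1, w = 0. Substituting into each constraint:
  (1) -2(0) - 2(0) - 2(1) - 3(0) = -2 ✓
  (2) 1 > 0 ✓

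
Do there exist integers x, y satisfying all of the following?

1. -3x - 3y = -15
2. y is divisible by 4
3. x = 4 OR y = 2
No

The full constraint system is jointly infeasible over the integers. Each constraint and what it forces:

  - -3x - 3y = -15: is a linear equation tying the variables together
  - y is divisible by 4: restricts y to multiples of 4
  - x = 4 OR y = 2: forces a choice: either x = 4 or y = 2

Split on the disjunction (x = 4 OR y = 2):
  • If x = 4: with x = 4, writing y = 4y', every remaining term of the linear equation is divisible by 12, so the left side is ≡ 0 (mod 12); but the right side -3 ≡ 9 (mod 12). No integers can satisfy it.
  • If y = 2: this contradicts the divisibility constraint — 2 is not a multiple of 4.
Both branches are infeasible, so the system has no integer solution.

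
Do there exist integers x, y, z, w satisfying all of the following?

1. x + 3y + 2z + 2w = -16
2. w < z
Yes

Take x = 0, y = -6, z = 1, w = 0. Substituting into each constraint:
  (1) 0 + 3(-6) + 2(1) + 2(0) = -16 ✓
  (2) 0 < 1 ✓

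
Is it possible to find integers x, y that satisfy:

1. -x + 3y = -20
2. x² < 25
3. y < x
Yes

Take x = 2, y = -6. Substituting into each constraint:
  (1) (-2) + 3(-6) = -20 ✓
  (2) x² = (2)² = 4, and 4 < 25 ✓
  (3) -6 < 2 ✓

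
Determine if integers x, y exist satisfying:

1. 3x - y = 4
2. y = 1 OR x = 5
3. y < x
No

The full constraint system is jointly infeasible over the integers. Each constraint and what it forces:

  - 3x - y = 4: is a linear equation tying the variables together
  - y = 1 OR x = 5: forces a choice: either y = 1 or x = 5
  - y < x: bounds one variable relative to another variable

Split on the disjunction (y = 1 OR x = 5):
  • If y = 1: with y = 1, every remaining term of the linear equation is divisible by 3, so the left side is ≡ 0 (mod 3); but the right side 5 ≡ 2 (mod 3). No integers can satisfy it.
  • If x = 5: the equation forces y = 11, giving (x, y) = (5, 11), which violates x > y.
Both branches are infeasible, so the system has no integer solution.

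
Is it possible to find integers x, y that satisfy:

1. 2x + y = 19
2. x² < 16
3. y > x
Yes

Take x = 0, y = 19. Substituting into each constraint:
  (1) 2(0) + 19 = 19 ✓
  (2) x² = (0)² = 0, and 0 < 16 ✓
  (3) 19 > 0 ✓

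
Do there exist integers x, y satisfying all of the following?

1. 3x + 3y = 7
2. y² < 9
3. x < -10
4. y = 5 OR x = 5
No

Even the single constraint (3x + 3y = 7) is infeasible over the integers.

  - 3x + 3y = 7: every term on the left is divisible by 3, so the LHS ≡ 0 (mod 3), but the RHS 7 is not — no integer solution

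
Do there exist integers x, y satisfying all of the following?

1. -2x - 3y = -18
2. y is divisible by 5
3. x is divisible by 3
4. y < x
Yes

Take x = 9, y = 0. Substituting into each constraint:
  (1) -2(9) - 3(0) = -18 ✓
  (2) 0 = 5 × 0, remainder 0 ✓
  (3) 9 = 3 × 3, remainder 0 ✓
  (4) 0 < 9 ✓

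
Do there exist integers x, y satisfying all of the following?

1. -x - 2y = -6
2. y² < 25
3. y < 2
Yes

Take x = 4, y = 1. Substituting into each constraint:
  (1) (-4) - 2(1) = -6 ✓
  (2) y² = (1)² = 1, and 1 < 25 ✓
  (3) 1 < 2 ✓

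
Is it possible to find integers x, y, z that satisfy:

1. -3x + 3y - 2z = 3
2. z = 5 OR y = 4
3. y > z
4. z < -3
Yes

Take x = 7, y = 4, z = -6. Substituting into each constraint:
  (1) -3(7) + 3(4) - 2(-6) = 3 ✓
  (2) y = 4, target 4 ✓ (second branch holds)
  (3) 4 > -6 ✓
  (4) -6 < -3 ✓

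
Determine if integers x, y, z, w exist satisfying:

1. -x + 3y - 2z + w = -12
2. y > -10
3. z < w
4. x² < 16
Yes

Take x = 0, y = 0, z = 13, w = 14. Substituting into each constraint:
  (1) 0 + 3(0) - 2(13) + 14 = -12 ✓
  (2) 0 > -10 ✓
  (3) 13 < 14 ✓
  (4) x² = (0)² = 0, and 0 < 16 ✓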